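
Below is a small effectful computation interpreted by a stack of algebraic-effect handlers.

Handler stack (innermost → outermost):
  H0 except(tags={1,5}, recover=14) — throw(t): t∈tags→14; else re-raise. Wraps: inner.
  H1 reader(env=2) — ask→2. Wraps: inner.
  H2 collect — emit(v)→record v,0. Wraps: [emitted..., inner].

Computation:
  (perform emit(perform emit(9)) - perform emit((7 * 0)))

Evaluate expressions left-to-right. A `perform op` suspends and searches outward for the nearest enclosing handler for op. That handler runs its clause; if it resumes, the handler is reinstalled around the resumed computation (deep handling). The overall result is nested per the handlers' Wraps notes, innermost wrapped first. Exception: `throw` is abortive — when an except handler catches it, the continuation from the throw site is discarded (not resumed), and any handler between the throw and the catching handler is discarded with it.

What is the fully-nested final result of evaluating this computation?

Working:
emit(9) @ H2 ⇒ out+=9
emit(0) @ H2 ⇒ out+=0
emit(0) @ H2 ⇒ out+=0
H0 returns 0
H1 returns 0
H2 returns [9, 0, 0, 0]
= [9, 0, 0, 0]

Answer: [9, 0, 0, 0]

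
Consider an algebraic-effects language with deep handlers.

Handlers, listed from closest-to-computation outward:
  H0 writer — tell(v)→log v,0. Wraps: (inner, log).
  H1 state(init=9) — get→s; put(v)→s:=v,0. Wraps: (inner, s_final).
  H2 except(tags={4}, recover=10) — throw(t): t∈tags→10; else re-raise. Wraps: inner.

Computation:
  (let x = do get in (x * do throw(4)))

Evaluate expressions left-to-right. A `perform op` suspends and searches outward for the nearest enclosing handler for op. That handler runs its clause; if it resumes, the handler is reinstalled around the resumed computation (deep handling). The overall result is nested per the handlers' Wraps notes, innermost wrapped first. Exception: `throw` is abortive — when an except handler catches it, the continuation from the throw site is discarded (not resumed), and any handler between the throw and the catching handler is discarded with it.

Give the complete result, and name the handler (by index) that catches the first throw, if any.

Answer: 10 ; first throw caught by: H2

Evaluation trace:
get @ H1 ⇒ 9
throw(4) @ H2 caught ⇒ 10
= 10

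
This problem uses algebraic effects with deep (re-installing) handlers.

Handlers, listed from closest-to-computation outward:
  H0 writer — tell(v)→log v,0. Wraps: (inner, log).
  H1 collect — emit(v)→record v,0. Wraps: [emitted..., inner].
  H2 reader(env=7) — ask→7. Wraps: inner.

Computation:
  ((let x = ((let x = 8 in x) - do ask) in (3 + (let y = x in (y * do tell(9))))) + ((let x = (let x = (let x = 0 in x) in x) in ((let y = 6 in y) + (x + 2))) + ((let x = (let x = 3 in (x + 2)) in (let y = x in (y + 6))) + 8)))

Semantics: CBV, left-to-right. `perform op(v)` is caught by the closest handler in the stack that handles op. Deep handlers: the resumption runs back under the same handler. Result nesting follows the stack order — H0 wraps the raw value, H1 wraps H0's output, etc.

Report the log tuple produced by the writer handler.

Evaluation trace:
ask @ H2 ⇒ 7
tell(9) @ H0 ⇒ log+=9
H0 returns (30, (9))
H1 returns [(30, (9))]
H2 returns [(30, (9))]
= [(30, (9))]

Answer: (9)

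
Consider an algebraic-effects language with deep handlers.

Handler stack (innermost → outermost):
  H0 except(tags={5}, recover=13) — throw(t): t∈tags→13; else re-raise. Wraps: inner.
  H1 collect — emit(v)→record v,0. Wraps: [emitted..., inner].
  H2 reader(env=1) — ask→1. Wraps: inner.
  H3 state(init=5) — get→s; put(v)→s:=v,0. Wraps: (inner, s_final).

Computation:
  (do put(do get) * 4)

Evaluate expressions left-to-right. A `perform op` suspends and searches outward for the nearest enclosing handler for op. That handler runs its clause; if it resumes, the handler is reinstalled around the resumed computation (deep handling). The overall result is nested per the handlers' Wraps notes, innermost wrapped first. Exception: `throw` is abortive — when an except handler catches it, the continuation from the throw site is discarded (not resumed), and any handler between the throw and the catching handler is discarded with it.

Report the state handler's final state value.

Evaluation trace:
get @ H3 ⇒ 5
put(5) @ H3 ⇒ s:=5
H0 returns 0
H1 returns [0]
H2 returns [0]
H3 returns ([0], 5)
= ([0], 5)

Answer: 5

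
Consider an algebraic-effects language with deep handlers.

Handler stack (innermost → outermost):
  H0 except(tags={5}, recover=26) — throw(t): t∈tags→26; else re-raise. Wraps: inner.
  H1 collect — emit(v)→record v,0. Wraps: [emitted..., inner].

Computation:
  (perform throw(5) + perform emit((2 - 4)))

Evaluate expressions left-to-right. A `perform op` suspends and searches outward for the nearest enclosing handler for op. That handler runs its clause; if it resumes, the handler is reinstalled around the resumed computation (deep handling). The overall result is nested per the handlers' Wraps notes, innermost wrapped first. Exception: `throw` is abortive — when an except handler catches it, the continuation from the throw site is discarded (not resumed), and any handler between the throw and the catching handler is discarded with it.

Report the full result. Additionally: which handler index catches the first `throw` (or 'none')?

Step-by-step:
throw(5) @ H0 caught ⇒ 26
H1 returns [26]
= [26]

Answer: [26] ; first throw caught by: H0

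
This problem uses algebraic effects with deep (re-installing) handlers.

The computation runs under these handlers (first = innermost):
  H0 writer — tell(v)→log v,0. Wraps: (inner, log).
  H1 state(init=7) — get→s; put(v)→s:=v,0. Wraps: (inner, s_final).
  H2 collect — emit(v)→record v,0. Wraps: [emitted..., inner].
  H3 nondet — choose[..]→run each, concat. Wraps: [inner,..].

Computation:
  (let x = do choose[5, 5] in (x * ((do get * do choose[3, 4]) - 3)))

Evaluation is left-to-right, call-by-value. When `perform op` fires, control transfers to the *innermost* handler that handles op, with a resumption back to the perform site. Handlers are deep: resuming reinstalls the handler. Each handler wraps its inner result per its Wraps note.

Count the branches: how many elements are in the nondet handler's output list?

Answer: 4

Working:
choose[5, 5] @ H3
  branch[0] choose=5:
    get @ H1 ⇒ 7
    choose[3, 4] @ H3
      branch[0] choose=3:
        H0 returns (90, ())
        H1 returns ((90, ()), 7)
        H2 returns [((90, ()), 7)]
        H3 returns [[((90, ()), 7)]]
      branch[1] choose=4:
        H0 returns (125, ())
        H1 returns ((125, ()), 7)
        H2 returns [((125, ()), 7)]
        H3 returns [[((125, ()), 7)]]
  branch[1] choose=5:
    get @ H1 ⇒ 7
    choose[3, 4] @ H3
      branch[0] choose=3:
        H0 returns (90, ())
        H1 returns ((90, ()), 7)
        H2 returns [((90, ()), 7)]
        H3 returns [[((90, ()), 7)]]
      branch[1] choose=4:
        H0 returns (125, ())
        H1 returns ((125, ()), 7)
        H2 returns [((125, ()), 7)]
        H3 returns [[((125, ()), 7)]]
= [[((90, ()), 7)], [((125, ()), 7)], [((90, ()), 7)], [((125, ()), 7)]]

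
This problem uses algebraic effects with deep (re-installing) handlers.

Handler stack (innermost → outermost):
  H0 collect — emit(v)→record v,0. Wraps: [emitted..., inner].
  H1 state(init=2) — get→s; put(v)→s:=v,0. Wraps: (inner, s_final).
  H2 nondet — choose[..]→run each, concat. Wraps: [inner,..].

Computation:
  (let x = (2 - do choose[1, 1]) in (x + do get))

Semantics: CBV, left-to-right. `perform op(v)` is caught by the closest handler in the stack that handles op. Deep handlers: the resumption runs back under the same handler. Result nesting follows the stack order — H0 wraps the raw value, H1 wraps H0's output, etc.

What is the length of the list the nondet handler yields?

Answer: 2

Evaluation trace:
choose[1, 1] @ H2
  branch[0] choose=1:
    get @ H1 ⇒ 2
    H0 returns [3]
    H1 returns ([3], 2)
    H2 returns [([3], 2)]
  branch[1] choose=1:
    get @ H1 ⇒ 2
    H0 returns [3]
    H1 returns ([3], 2)
    H2 returns [([3], 2)]
= [([3], 2), ([3], 2)]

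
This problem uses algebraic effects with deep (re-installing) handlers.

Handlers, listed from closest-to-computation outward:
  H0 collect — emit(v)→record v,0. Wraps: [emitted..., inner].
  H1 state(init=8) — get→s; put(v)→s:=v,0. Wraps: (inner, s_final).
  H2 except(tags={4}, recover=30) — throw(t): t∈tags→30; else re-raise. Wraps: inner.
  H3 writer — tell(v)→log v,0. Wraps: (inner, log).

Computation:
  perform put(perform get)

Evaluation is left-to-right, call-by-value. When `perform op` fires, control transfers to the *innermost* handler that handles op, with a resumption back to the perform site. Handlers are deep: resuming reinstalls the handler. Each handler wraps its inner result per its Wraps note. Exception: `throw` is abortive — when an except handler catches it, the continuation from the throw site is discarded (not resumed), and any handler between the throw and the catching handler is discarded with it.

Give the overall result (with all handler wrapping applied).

Answer: (([0], 8), ())

Evaluation trace:
get @ H1 ⇒ 8
put(8) @ H1 ⇒ s:=8
H0 returns [0]
H1 returns ([0], 8)
H2 returns ([0], 8)
H3 returns (([0], 8), ())
= (([0], 8), ())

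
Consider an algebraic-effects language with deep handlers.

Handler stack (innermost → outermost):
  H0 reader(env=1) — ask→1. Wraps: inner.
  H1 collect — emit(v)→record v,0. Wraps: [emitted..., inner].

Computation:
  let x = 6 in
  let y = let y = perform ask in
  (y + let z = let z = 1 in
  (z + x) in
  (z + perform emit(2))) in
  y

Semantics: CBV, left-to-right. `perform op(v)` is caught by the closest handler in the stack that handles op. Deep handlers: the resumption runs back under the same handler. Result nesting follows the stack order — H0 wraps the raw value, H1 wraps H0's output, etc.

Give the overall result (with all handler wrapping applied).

Answer: [2, 8]

Evaluation trace:
ask @ H0 ⇒ 1
emit(2) @ H1 ⇒ out+=2
H0 returns 8
H1 returns [2, 8]
= [2, 8]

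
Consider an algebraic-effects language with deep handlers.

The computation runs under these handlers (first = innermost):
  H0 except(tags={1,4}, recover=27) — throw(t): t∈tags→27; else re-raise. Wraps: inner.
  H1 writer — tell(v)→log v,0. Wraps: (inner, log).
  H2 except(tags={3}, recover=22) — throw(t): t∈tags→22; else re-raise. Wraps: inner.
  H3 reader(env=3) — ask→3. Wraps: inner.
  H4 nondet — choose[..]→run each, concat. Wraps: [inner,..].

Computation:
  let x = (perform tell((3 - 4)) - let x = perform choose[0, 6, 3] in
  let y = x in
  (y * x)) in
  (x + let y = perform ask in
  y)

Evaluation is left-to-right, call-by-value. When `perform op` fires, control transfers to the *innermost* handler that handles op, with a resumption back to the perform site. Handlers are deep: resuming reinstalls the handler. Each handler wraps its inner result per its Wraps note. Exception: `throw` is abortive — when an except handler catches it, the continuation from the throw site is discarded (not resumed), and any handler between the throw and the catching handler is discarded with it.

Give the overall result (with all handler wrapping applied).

Evaluation trace:
tell(-1) @ H1 ⇒ log+=-1
choose[0, 6, 3] @ H4
  branch[0] choose=0:
    ask @ H3 ⇒ 3
    H0 returns 3
    H1 returns (3, (-1))
    H2 returns (3, (-1))
    H3 returns (3, (-1))
    H4 returns [(3, (-1))]
  branch[1] choose=6:
    ask @ H3 ⇒ 3
    H0 returns -33
    H1 returns (-33, (-1))
    H2 returns (-33, (-1))
    H3 returns (-33, (-1))
    H4 returns [(-33, (-1))]
  branch[2] choose=3:
    ask @ H3 ⇒ 3
    H0 returns -6
    H1 returns (-6, (-1))
    H2 returns (-6, (-1))
    H3 returns (-6, (-1))
    H4 returns [(-6, (-1))]
= [(3, (-1)), (-33, (-1)), (-6, (-1))]

Answer: [(3, (-1)), (-33, (-1)), (-6, (-1))]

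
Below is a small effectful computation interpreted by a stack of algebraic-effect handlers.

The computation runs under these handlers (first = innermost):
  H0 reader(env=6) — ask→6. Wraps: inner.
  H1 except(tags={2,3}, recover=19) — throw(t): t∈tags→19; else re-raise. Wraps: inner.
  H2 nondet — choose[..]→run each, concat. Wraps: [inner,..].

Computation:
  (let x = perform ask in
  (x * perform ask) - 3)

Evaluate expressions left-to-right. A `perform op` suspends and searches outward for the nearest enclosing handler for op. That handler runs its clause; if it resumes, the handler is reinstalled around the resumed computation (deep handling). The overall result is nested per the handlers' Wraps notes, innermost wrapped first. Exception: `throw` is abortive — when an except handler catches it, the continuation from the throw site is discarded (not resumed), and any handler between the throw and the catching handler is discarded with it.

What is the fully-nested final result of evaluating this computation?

Working:
ask @ H0 ⇒ 6
ask @ H0 ⇒ 6
H0 returns 33
H1 returns 33
H2 returns [33]
= [33]

Answer: [33]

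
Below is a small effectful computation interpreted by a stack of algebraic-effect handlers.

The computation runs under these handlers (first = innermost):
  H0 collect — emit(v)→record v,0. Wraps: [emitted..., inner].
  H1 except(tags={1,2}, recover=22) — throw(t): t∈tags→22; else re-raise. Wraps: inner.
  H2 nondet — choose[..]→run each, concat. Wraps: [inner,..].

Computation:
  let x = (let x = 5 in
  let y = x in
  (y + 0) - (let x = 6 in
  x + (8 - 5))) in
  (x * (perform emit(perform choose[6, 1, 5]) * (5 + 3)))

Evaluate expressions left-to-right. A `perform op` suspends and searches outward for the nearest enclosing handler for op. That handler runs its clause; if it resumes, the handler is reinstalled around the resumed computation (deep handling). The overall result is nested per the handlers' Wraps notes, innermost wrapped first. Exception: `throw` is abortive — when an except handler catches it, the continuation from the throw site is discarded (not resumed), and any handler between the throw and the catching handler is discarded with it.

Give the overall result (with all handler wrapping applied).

Answer: [[6, 0], [1, 0], [5, 0]]

Working:
choose[6, 1, 5] @ H2
  branch[0] choose=6:
    emit(6) @ H0 ⇒ out+=6
    H0 returns [6, 0]
    H1 returns [6, 0]
    H2 returns [[6, 0]]
  branch[1] choose=1:
    emit(1) @ H0 ⇒ out+=1
    H0 returns [1, 0]
    H1 returns [1, 0]
    H2 returns [[1, 0]]
  branch[2] choose=5:
    emit(5) @ H0 ⇒ out+=5
    H0 returns [5, 0]
    H1 returns [5, 0]
    H2 returns [[5, 0]]
= [[6, 0], [1, 0], [5, 0]]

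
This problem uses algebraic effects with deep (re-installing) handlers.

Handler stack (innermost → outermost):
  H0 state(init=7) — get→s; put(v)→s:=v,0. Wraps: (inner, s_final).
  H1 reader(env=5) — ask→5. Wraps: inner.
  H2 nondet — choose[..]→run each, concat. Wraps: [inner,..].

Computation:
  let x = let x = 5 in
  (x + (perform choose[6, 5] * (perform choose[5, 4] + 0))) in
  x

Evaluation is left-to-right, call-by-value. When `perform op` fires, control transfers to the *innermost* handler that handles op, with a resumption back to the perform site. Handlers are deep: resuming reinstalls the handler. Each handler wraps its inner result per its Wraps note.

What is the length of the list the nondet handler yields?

Evaluation trace:
choose[6, 5] @ H2
  branch[0] choose=6:
    choose[5, 4] @ H2
      branch[0] choose=5:
        H0 returns (35, 7)
        H1 returns (35, 7)
        H2 returns [(35, 7)]
      branch[1] choose=4:
        H0 returns (29, 7)
        H1 returns (29, 7)
        H2 returns [(29, 7)]
  branch[1] choose=5:
    choose[5, 4] @ H2
      branch[0] choose=5:
        H0 returns (30, 7)
        H1 returns (30, 7)
        H2 returns [(30, 7)]
      branch[1] choose=4:
        H0 returns (25, 7)
        H1 returns (25, 7)
        H2 returns [(25, 7)]
= [(35, 7), (29, 7), (30, 7), (25, 7)]

Answer: 4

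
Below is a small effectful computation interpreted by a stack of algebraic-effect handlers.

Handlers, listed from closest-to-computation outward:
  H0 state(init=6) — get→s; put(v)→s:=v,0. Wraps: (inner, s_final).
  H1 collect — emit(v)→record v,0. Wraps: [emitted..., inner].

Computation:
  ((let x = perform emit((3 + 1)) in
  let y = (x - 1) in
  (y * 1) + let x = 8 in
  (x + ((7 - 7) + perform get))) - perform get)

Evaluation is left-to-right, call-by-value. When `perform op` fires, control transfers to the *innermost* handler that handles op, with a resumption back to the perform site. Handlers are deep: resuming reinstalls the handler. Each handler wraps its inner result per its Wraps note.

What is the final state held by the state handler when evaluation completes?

Answer: 6

Working:
emit(4) @ H1 ⇒ out+=4
get @ H0 ⇒ 6
get @ H0 ⇒ 6
H0 returns (7, 6)
H1 returns [4, (7, 6)]
= [4, (7, 6)]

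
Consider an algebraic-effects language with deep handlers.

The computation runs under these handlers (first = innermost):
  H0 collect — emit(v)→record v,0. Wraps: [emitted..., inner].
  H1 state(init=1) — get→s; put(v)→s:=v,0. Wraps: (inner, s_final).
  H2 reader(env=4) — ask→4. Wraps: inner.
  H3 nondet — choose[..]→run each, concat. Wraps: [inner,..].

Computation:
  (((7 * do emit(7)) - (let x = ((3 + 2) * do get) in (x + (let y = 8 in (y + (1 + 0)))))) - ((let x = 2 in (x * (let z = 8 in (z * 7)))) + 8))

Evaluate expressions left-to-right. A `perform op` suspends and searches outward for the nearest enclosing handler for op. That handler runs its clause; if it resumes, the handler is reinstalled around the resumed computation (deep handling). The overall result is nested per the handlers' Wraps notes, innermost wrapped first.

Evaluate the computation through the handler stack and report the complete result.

Answer: [([7, -134], 1)]

Working:
emit(7) @ H0 ⇒ out+=7
get @ H1 ⇒ 1
H0 returns [7, -134]
H1 returns ([7, -134], 1)
H2 returns ([7, -134], 1)
H3 returns [([7, -134], 1)]
= [([7, -134], 1)]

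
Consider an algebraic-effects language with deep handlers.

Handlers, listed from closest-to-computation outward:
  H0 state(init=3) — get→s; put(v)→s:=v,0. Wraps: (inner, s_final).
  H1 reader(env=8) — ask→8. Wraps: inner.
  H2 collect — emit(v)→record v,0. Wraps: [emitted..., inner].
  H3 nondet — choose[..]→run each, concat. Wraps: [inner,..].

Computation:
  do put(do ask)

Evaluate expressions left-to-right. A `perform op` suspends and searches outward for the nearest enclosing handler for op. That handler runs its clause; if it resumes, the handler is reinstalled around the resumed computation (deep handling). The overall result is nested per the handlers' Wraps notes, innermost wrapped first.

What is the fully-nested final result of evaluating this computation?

Answer: [[(0, 8)]]

Step-by-step:
ask @ H1 ⇒ 8
put(8) @ H0 ⇒ s:=8
H0 returns (0, 8)
H1 returns (0, 8)
H2 returns [(0, 8)]
H3 returns [[(0, 8)]]
= [[(0, 8)]]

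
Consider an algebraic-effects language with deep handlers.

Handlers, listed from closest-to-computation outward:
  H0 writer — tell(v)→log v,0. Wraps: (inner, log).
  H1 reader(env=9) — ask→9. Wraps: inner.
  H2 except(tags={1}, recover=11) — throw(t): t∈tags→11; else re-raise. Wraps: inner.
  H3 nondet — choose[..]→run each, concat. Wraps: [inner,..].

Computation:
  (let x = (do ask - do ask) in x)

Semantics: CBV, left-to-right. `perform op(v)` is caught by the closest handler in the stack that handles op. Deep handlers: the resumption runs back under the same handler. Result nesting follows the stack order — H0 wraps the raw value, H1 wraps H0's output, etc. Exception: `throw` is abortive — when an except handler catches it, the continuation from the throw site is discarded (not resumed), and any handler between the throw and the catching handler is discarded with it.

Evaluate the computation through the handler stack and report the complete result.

Step-by-step:
ask @ H1 ⇒ 9
ask @ H1 ⇒ 9
H0 returns (0, ())
H1 returns (0, ())
H2 returns (0, ())
H3 returns [(0, ())]
= [(0, ())]

Answer: [(0, ())]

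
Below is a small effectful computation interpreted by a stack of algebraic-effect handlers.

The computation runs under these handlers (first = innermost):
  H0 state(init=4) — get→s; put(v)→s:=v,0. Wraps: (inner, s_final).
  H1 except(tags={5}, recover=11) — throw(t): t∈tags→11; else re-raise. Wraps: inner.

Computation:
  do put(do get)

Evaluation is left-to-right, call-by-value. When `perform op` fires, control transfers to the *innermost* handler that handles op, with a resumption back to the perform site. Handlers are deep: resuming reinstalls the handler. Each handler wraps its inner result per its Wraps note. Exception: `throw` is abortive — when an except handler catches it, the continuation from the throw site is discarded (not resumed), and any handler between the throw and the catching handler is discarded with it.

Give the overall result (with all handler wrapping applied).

Working:
get @ H0 ⇒ 4
put(4) @ H0 ⇒ s:=4
H0 returns (0, 4)
H1 returns (0, 4)
= (0, 4)

Answer: (0, 4)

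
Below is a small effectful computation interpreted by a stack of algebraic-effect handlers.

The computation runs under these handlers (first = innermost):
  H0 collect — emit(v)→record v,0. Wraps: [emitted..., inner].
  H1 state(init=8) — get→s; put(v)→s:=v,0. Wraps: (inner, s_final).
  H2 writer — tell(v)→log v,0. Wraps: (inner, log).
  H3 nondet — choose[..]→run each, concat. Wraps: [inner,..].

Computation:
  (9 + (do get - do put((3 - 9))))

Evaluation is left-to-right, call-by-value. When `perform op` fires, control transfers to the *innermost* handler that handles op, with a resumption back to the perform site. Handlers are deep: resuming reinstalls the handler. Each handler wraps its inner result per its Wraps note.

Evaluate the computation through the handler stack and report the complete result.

Working:
get @ H1 ⇒ 8
put(-6) @ H1 ⇒ s:=-6
H0 returns [17]
H1 returns ([17], -6)
H2 returns (([17], -6), ())
H3 returns [(([17], -6), ())]
= [(([17], -6), ())]

Answer: [(([17], -6), ())]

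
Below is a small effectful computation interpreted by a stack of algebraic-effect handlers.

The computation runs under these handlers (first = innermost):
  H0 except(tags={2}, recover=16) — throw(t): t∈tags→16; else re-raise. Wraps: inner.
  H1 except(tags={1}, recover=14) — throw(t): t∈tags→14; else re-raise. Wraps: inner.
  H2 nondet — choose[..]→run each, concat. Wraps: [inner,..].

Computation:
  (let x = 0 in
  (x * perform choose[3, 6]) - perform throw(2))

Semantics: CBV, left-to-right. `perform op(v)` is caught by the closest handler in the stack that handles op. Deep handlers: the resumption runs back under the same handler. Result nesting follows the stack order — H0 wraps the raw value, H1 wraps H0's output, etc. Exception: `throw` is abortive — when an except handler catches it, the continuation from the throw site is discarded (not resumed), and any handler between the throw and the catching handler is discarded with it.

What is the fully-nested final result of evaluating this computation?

Answer: [16, 16]

Working:
choose[3, 6] @ H2
  branch[0] choose=3:
    throw(2) @ H0 caught ⇒ 16
    H1 returns 16
    H2 returns [16]
  branch[1] choose=6:
    throw(2) @ H0 caught ⇒ 16
    H1 returns 16
    H2 returns [16]
= [16, 16]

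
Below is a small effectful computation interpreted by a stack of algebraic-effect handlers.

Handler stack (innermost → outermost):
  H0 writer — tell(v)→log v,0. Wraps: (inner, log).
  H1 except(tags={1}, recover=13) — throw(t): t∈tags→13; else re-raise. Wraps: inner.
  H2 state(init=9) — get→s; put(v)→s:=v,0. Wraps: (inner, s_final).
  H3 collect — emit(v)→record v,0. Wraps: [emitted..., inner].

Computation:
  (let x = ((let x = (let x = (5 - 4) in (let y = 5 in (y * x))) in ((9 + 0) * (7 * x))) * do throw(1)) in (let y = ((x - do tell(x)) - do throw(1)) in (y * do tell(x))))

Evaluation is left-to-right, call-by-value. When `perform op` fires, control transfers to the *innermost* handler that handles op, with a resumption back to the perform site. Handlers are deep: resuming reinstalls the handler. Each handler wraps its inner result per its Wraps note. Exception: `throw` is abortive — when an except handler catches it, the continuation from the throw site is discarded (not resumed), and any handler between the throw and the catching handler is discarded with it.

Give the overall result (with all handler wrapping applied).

Working:
throw(1) @ H1 caught ⇒ 13
H2 returns (13, 9)
H3 returns [(13, 9)]
= [(13, 9)]

Answer: [(13, 9)]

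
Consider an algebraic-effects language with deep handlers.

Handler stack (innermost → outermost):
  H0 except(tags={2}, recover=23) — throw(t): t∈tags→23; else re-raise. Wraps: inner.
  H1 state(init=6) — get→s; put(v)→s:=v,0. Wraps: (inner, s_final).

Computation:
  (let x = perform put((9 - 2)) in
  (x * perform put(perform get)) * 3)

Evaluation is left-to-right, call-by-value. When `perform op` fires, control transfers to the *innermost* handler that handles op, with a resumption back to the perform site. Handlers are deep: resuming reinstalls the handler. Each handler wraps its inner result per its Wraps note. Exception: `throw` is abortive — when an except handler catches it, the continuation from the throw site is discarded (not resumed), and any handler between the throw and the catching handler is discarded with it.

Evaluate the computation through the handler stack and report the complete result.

Working:
put(7) @ H1 ⇒ s:=7
get @ H1 ⇒ 7
put(7) @ H1 ⇒ s:=7
H0 returns 0
H1 returns (0, 7)
= (0, 7)

Answer: (0, 7)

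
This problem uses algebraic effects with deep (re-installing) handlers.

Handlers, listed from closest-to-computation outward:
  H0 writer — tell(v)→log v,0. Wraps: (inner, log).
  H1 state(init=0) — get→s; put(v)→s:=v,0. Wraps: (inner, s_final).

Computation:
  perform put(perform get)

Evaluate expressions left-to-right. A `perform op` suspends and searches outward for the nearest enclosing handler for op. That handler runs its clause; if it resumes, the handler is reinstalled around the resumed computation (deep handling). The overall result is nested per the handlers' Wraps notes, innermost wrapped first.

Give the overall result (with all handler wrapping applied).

Step-by-step:
get @ H1 ⇒ 0
put(0) @ H1 ⇒ s:=0
H0 returns (0, ())
H1 returns ((0, ()), 0)
= ((0, ()), 0)

Answer: ((0, ()), 0)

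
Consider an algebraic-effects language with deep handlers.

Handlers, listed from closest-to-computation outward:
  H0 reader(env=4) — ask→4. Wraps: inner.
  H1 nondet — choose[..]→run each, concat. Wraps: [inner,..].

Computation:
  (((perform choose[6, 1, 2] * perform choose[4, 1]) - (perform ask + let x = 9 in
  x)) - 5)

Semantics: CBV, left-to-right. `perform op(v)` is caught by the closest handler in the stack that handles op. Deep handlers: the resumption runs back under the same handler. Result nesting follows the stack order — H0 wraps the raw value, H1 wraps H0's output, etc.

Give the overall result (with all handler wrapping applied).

Step-by-step:
choose[6, 1, 2] @ H1
  branch[0] choose=6:
    choose[4, 1] @ H1
      branch[0] choose=4:
        ask @ H0 ⇒ 4
        H0 returns 6
        H1 returns [6]
      branch[1] choose=1:
        ask @ H0 ⇒ 4
        H0 returns -12
        H1 returns [-12]
  branch[1] choose=1:
    choose[4, 1] @ H1
      branch[0] choose=4:
        ask @ H0 ⇒ 4
        H0 returns -14
        H1 returns [-14]
      branch[1] choose=1:
        ask @ H0 ⇒ 4
        H0 returns -17
        H1 returns [-17]
  branch[2] choose=2:
    choose[4, 1] @ H1
      branch[0] choose=4:
        ask @ H0 ⇒ 4
        H0 returns -10
        H1 returns [-10]
      branch[1] choose=1:
        ask @ H0 ⇒ 4
        H0 returns -16
        H1 returns [-16]
= [6, -12, -14, -17, -10, -16]

Answer: [6, -12, -14, -17, -10, -16]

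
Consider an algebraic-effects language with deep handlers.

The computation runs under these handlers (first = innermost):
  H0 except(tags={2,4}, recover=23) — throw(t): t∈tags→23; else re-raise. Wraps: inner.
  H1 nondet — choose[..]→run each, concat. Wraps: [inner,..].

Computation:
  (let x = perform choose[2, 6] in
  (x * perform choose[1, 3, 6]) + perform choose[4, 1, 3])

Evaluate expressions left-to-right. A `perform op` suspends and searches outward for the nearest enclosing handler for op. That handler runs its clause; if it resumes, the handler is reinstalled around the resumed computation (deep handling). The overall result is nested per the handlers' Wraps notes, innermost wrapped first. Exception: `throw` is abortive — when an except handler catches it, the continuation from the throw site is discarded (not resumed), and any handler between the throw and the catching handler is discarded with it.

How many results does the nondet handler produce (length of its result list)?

Answer: 18

Step-by-step:
choose[2, 6] @ H1
  branch[0] choose=2:
    choose[1, 3, 6] @ H1
      branch[0] choose=1:
        choose[4, 1, 3] @ H1
          branch[0] choose=4:
            H0 returns 6
            H1 returns [6]
          branch[1] choose=1:
            H0 returns 3
            H1 returns [3]
          branch[2] choose=3:
            H0 returns 5
            H1 returns [5]
      branch[1] choose=3:
        choose[4, 1, 3] @ H1
          branch[0] choose=4:
            H0 returns 10
            H1 returns [10]
          branch[1] choose=1:
            H0 returns 7
            H1 returns [7]
          branch[2] choose=3:
            H0 returns 9
            H1 returns [9]
      branch[2] choose=6:
        choose[4, 1, 3] @ H1
          branch[0] choose=4:
            H0 returns 16
            H1 returns [16]
          branch[1] choose=1:
            H0 returns 13
            H1 returns [13]
          branch[2] choose=3:
            H0 returns 15
            H1 returns [15]
  branch[1] choose=6:
    choose[1, 3, 6] @ H1
      branch[0] choose=1:
        choose[4, 1, 3] @ H1
          branch[0] choose=4:
            H0 returns 10
            H1 returns [10]
          branch[1] choose=1:
            H0 returns 7
            H1 returns [7]
          branch[2] choose=3:
            H0 returns 9
            H1 returns [9]
      branch[1] choose=3:
        choose[4, 1, 3] @ H1
          branch[0] choose=4:
            H0 returns 22
            H1 returns [22]
          branch[1] choose=1:
            H0 returns 19
            H1 returns [19]
          branch[2] choose=3:
            H0 returns 21
            H1 returns [21]
      branch[2] choose=6:
        choose[4, 1, 3] @ H1
          branch[0] choose=4:
            H0 returns 40
            H1 returns [40]
          branch[1] choose=1:
            H0 returns 37
            H1 returns [37]
          branch[2] choose=3:
            H0 returns 39
            H1 returns [39]
= [6, 3, 5, 10, 7, 9, 16, 13, 15, 10, 7, 9, 22, 19, 21, 40, 37, 39]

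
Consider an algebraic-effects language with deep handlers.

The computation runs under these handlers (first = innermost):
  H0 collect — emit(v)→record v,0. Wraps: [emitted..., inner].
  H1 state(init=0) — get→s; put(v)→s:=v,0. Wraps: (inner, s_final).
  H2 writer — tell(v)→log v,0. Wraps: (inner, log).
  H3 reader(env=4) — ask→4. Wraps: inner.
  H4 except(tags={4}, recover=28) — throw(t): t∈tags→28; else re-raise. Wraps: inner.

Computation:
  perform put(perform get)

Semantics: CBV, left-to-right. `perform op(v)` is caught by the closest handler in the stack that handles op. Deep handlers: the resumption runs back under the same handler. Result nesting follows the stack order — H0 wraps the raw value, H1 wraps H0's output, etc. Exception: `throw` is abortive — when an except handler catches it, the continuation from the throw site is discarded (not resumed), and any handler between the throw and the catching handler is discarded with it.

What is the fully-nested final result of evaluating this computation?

Working:
get @ H1 ⇒ 0
put(0) @ H1 ⇒ s:=0
H0 returns [0]
H1 returns ([0], 0)
H2 returns (([0], 0), ())
H3 returns (([0], 0), ())
H4 returns (([0], 0), ())
= (([0], 0), ())

Answer: (([0], 0), ())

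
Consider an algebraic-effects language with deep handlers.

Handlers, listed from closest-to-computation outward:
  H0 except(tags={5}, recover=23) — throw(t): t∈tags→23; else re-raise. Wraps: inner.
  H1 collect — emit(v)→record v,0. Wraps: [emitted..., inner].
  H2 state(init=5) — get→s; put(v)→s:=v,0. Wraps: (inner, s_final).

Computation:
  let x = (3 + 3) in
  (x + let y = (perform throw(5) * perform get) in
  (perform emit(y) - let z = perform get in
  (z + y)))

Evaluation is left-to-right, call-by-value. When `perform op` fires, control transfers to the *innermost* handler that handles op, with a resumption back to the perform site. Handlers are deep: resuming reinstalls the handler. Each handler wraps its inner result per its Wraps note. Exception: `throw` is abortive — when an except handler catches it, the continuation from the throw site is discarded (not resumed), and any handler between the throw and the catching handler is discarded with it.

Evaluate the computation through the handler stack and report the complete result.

Working:
throw(5) @ H0 caught ⇒ 23
H1 returns [23]
H2 returns ([23], 5)
= ([23], 5)

Answer: ([23], 5)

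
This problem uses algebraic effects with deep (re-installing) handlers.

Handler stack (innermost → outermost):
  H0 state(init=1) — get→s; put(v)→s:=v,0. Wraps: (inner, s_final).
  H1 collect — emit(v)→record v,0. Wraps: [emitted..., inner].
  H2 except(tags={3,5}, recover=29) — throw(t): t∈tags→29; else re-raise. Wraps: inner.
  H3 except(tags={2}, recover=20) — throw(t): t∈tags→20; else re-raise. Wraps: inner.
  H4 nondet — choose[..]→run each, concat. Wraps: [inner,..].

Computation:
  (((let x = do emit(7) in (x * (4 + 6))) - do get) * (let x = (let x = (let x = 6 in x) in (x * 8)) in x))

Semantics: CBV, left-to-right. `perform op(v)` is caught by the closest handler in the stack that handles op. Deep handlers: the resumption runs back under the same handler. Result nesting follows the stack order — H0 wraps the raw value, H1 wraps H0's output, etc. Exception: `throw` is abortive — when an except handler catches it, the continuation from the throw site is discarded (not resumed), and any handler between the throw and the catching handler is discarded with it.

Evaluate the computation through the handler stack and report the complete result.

Evaluation trace:
emit(7) @ H1 ⇒ out+=7
get @ H0 ⇒ 1
H0 returns (-48, 1)
H1 returns [7, (-48, 1)]
H2 returns [7, (-48, 1)]
H3 returns [7, (-48, 1)]
H4 returns [[7, (-48, 1)]]
= [[7, (-48, 1)]]

Answer: [[7, (-48, 1)]]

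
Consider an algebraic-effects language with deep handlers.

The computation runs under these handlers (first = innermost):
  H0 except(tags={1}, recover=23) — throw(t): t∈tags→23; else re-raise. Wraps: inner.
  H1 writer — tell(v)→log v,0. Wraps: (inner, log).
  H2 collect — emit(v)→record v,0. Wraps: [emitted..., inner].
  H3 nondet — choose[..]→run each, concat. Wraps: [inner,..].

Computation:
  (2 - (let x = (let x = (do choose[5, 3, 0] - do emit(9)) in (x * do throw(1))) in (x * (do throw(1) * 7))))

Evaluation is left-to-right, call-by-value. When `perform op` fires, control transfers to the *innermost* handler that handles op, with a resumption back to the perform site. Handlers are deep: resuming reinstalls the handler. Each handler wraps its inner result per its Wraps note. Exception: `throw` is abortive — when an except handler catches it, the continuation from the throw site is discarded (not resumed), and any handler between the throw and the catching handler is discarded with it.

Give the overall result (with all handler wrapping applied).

Evaluation trace:
choose[5, 3, 0] @ H3
  branch[0] choose=5:
    emit(9) @ H2 ⇒ out+=9
    throw(1) @ H0 caught ⇒ 23
    H1 returns (23, ())
    H2 returns [9, (23, ())]
    H3 returns [[9, (23, ())]]
  branch[1] choose=3:
    emit(9) @ H2 ⇒ out+=9
    throw(1) @ H0 caught ⇒ 23
    H1 returns (23, ())
    H2 returns [9, (23, ())]
    H3 returns [[9, (23, ())]]
  branch[2] choose=0:
    emit(9) @ H2 ⇒ out+=9
    throw(1) @ H0 caught ⇒ 23
    H1 returns (23, ())
    H2 returns [9, (23, ())]
    H3 returns [[9, (23, ())]]
= [[9, (23, ())], [9, (23, ())], [9, (23, ())]]

Answer: [[9, (23, ())], [9, (23, ())], [9, (23, ())]]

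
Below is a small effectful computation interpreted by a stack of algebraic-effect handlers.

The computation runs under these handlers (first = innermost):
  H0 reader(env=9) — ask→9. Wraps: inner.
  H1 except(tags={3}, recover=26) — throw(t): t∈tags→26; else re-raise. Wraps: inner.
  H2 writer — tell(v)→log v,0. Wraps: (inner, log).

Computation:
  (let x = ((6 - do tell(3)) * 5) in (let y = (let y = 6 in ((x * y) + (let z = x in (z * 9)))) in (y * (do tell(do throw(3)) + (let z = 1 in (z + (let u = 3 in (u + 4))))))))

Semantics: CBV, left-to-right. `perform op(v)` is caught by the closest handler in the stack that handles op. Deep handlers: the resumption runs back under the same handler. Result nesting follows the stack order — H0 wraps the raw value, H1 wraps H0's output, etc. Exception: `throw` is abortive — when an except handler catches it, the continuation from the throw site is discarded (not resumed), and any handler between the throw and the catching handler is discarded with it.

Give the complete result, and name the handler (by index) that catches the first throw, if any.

Answer: (26, (3)) ; first throw caught by: H1

Step-by-step:
tell(3) @ H2 ⇒ log+=3
throw(3) @ H1 caught ⇒ 26
H2 returns (26, (3))
= (26, (3))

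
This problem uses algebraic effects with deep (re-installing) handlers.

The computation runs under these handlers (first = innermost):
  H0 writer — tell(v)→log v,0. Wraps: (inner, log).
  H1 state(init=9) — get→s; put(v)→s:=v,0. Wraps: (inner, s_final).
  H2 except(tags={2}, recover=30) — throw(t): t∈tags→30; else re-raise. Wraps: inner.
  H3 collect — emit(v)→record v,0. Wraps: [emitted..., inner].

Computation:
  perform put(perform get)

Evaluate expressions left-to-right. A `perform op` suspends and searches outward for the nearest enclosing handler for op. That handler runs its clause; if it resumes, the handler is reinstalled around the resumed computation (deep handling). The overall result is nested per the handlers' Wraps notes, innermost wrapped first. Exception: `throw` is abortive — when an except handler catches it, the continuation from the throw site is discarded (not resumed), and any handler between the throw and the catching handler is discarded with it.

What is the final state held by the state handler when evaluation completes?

Working:
get @ H1 ⇒ 9
put(9) @ H1 ⇒ s:=9
H0 returns (0, ())
H1 returns ((0, ()), 9)
H2 returns ((0, ()), 9)
H3 returns [((0, ()), 9)]
= [((0, ()), 9)]

Answer: 9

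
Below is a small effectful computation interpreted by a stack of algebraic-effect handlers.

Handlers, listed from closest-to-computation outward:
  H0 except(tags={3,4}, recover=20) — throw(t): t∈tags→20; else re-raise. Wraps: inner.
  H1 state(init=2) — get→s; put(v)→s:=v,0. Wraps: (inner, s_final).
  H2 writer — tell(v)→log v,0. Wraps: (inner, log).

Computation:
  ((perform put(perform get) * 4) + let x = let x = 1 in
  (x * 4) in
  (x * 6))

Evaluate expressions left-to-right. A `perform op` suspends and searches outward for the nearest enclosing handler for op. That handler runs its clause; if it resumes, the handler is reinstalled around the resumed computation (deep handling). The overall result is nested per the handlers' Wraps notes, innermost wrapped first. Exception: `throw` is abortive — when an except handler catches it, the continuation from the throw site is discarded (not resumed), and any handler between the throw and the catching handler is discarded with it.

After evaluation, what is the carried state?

Step-by-step:
get @ H1 ⇒ 2
put(2) @ H1 ⇒ s:=2
H0 returns 24
H1 returns (24, 2)
H2 returns ((24, 2), ())
= ((24, 2), ())

Answer: 2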